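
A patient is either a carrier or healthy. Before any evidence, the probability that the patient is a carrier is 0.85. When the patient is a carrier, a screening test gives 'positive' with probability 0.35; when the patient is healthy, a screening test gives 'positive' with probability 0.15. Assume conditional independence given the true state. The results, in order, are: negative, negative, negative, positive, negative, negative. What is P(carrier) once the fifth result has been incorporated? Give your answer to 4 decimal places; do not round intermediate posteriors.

0.8189

After 'negative': P(carrier) = 0.65·0.8500 / (0.65·0.8500 + 0.85·0.1500) ≈ 0.8125
After 'negative': P(carrier) = 0.65·0.8125 / (0.65·0.8125 + 0.85·0.1875) ≈ 0.7682
After 'negative': P(carrier) = 0.65·0.7682 / (0.65·0.7682 + 0.85·0.2318) ≈ 0.7170
After 'positive': P(carrier) = 0.35·0.7170 / (0.35·0.7170 + 0.15·0.2830) ≈ 0.8553
After 'negative': P(carrier) = 0.65·0.8553 / (0.65·0.8553 + 0.85·0.1447) ≈ 0.8189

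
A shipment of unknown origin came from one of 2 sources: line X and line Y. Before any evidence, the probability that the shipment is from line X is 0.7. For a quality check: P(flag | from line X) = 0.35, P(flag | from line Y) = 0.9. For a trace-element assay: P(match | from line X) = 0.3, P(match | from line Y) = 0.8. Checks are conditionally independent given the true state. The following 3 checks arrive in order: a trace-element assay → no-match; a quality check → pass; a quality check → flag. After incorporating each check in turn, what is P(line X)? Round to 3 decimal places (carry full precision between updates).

After a trace-element assay='no-match': P(line X) = 0.7·0.7000 / (0.7·0.7000 + 0.2·0.3000) ≈ 0.8909
After a quality check='pass': P(line X) = 0.65·0.8909 / (0.65·0.8909 + 0.1·0.1091) ≈ 0.9815
After a quality check='flag': P(line X) = 0.35·0.9815 / (0.35·0.9815 + 0.9·0.0185) ≈ 0.9538

0.954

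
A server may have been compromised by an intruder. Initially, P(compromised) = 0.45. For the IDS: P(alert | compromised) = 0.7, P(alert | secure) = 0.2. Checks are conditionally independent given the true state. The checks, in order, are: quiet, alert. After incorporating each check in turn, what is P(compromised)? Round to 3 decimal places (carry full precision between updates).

Apply Bayes' rule sequentially, carrying P(compromised) forward.
After 'quiet': P(compromised) = 0.3·0.4500 / (0.3·0.4500 + 0.8·0.5500) ≈ 0.2348
After 'alert': P(compromised) = 0.7·0.2348 / (0.7·0.2348 + 0.2·0.7652) ≈ 0.5178

0.518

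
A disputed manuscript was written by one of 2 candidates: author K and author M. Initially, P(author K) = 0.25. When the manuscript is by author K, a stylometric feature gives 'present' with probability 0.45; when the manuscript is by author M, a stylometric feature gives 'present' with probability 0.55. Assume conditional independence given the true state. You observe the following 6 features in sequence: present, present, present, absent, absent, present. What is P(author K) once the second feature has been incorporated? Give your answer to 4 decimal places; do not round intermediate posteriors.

0.1824

Apply Bayes' rule sequentially, carrying P(author K) forward.
After 'present': P(author K) = 0.45·0.2500 / (0.45·0.2500 + 0.55·0.7500) ≈ 0.2143
After 'present': P(author K) = 0.45·0.2143 / (0.45·0.2143 + 0.55·0.7857) ≈ 0.1824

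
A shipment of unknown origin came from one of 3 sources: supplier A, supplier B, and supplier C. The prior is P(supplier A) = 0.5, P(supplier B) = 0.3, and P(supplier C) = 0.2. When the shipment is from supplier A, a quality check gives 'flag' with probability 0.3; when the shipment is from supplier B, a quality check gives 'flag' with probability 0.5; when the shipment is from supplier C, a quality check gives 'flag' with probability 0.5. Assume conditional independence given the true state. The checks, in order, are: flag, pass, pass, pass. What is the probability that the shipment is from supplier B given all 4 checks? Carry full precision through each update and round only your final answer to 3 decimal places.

0.227

After 'flag': normaliser = 0.3·0.5000 + 0.5·0.3000 + 0.5·0.2000; P(supplier A) ≈ 0.3750, P(supplier B) ≈ 0.3750, P(supplier C) ≈ 0.2500
After 'pass': normaliser = 0.7·0.3750 + 0.5·0.3750 + 0.5·0.2500; P(supplier A) ≈ 0.4565, P(supplier B) ≈ 0.3261, P(supplier C) ≈ 0.2174
After 'pass': normaliser = 0.7·0.4565 + 0.5·0.3261 + 0.5·0.2174; P(supplier A) ≈ 0.5404, P(supplier B) ≈ 0.2757, P(supplier C) ≈ 0.1838
After 'pass': normaliser = 0.7·0.5404 + 0.5·0.2757 + 0.5·0.1838; P(supplier A) ≈ 0.6221, P(supplier B) ≈ 0.2267, P(supplier C) ≈ 0.1511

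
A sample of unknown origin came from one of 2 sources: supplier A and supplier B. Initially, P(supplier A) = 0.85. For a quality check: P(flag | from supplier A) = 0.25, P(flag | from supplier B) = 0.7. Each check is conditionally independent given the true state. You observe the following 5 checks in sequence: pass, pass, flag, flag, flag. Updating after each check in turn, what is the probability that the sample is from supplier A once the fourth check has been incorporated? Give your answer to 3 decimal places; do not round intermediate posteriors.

After 'pass': P(supplier A) = 0.75·0.8500 / (0.75·0.8500 + 0.3·0.1500) ≈ 0.9341
After 'pass': P(supplier A) = 0.75·0.9341 / (0.75·0.9341 + 0.3·0.0659) ≈ 0.9725
After 'flag': P(supplier A) = 0.25·0.9725 / (0.25·0.9725 + 0.7·0.0275) ≈ 0.9267
After 'flag': P(supplier A) = 0.25·0.9267 / (0.25·0.9267 + 0.7·0.0733) ≈ 0.8188

0.819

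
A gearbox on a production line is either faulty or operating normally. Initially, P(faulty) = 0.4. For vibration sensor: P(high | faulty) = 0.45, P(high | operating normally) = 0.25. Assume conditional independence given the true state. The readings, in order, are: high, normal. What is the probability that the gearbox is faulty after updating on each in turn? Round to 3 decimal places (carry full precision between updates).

0.468

Apply Bayes' rule sequentially, carrying P(faulty) forward.
After 'high': P(faulty) = 0.45·0.4000 / (0.45·0.4000 + 0.25·0.6000) ≈ 0.5455
After 'normal': P(faulty) = 0.55·0.5455 / (0.55·0.5455 + 0.75·0.4545) ≈ 0.4681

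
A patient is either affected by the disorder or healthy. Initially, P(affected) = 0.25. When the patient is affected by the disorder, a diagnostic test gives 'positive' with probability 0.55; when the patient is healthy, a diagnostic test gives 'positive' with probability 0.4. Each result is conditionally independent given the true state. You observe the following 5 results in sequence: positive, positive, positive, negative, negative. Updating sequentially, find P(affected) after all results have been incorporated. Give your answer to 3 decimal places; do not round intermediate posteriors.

0.328

After 'positive': P(affected) = 0.55·0.2500 / (0.55·0.2500 + 0.4·0.7500) ≈ 0.3143
After 'positive': P(affected) = 0.55·0.3143 / (0.55·0.3143 + 0.4·0.6857) ≈ 0.3866
After 'positive': P(affected) = 0.55·0.3866 / (0.55·0.3866 + 0.4·0.6134) ≈ 0.4642
After 'negative': P(affected) = 0.45·0.4642 / (0.45·0.4642 + 0.6·0.5358) ≈ 0.3939
After 'negative': P(affected) = 0.45·0.3939 / (0.45·0.3939 + 0.6·0.6061) ≈ 0.3277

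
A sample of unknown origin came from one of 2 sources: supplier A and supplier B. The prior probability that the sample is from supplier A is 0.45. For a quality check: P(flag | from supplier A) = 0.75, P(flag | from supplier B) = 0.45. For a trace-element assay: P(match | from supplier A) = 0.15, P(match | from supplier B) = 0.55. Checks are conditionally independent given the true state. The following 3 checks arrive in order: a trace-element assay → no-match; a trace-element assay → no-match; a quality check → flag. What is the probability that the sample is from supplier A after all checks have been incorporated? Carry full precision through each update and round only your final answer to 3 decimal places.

Apply Bayes' rule sequentially, carrying P(supplier A) forward.
After a trace-element assay='no-match': P(supplier A) = 0.85·0.4500 / (0.85·0.4500 + 0.45·0.5500) ≈ 0.6071
After a trace-element assay='no-match': P(supplier A) = 0.85·0.6071 / (0.85·0.6071 + 0.45·0.3929) ≈ 0.7448
After a quality check='flag': P(supplier A) = 0.75·0.7448 / (0.75·0.7448 + 0.45·0.2552) ≈ 0.8295

0.830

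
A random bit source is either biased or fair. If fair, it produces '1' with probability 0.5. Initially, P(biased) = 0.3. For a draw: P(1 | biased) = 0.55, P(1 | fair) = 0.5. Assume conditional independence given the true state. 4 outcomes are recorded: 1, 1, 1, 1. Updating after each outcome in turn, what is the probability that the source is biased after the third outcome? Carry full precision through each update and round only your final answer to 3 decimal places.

After '1': P(biased) = 0.55·0.3000 / (0.55·0.3000 + 0.5·0.7000) ≈ 0.3204
After '1': P(biased) = 0.55·0.3204 / (0.55·0.3204 + 0.5·0.6796) ≈ 0.3415
After '1': P(biased) = 0.55·0.3415 / (0.55·0.3415 + 0.5·0.6585) ≈ 0.3632

0.363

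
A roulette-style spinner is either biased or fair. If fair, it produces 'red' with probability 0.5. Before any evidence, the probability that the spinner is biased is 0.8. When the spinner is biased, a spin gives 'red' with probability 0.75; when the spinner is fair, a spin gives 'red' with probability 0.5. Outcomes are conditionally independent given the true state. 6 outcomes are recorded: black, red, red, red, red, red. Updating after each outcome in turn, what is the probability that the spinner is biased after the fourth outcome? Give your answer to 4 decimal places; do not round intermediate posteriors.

Each posterior becomes the prior for the next update.
After 'black': P(biased) = 0.25·0.8000 / (0.25·0.8000 + 0.5·0.2000) ≈ 0.6667
After 'red': P(biased) = 0.75·0.6667 / (0.75·0.6667 + 0.5·0.3333) ≈ 0.7500
After 'red': P(biased) = 0.75·0.7500 / (0.75·0.7500 + 0.5·0.2500) ≈ 0.8182
After 'red': P(biased) = 0.75·0.8182 / (0.75·0.8182 + 0.5·0.1818) ≈ 0.8710

0.8710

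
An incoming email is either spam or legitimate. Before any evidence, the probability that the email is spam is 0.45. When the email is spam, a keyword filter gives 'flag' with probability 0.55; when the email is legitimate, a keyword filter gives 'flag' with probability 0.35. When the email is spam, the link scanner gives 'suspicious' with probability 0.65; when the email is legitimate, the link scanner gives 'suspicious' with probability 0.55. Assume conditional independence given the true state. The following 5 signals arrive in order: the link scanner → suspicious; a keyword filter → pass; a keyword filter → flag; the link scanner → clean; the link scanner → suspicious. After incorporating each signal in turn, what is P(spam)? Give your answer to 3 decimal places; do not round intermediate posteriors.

0.492

Each posterior becomes the prior for the next update.
After the link scanner='suspicious': P(spam) = 0.65·0.4500 / (0.65·0.4500 + 0.55·0.5500) ≈ 0.4916
After a keyword filter='pass': P(spam) = 0.45·0.4916 / (0.45·0.4916 + 0.65·0.5084) ≈ 0.4010
After a keyword filter='flag': P(spam) = 0.55·0.4010 / (0.55·0.4010 + 0.35·0.5990) ≈ 0.5127
After the link scanner='clean': P(spam) = 0.35·0.5127 / (0.35·0.5127 + 0.45·0.4873) ≈ 0.4500
After the link scanner='suspicious': P(spam) = 0.65·0.4500 / (0.65·0.4500 + 0.55·0.5500) ≈ 0.4916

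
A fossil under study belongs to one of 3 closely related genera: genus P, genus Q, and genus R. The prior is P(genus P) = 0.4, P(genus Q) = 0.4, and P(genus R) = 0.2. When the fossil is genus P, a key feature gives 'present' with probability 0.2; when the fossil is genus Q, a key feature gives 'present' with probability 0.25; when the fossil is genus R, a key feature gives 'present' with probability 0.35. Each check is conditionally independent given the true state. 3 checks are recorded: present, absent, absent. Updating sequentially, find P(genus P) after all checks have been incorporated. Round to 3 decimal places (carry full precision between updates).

0.374

After 'present': normaliser = 0.2·0.4000 + 0.25·0.4000 + 0.35·0.2000; P(genus P) ≈ 0.3200, P(genus Q) ≈ 0.4000, P(genus R) ≈ 0.2800
After 'absent': normaliser = 0.8·0.3200 + 0.75·0.4000 + 0.65·0.2800; P(genus P) ≈ 0.3469, P(genus Q) ≈ 0.4065, P(genus R) ≈ 0.2466
After 'absent': normaliser = 0.8·0.3469 + 0.75·0.4065 + 0.65·0.2466; P(genus P) ≈ 0.3737, P(genus Q) ≈ 0.4105, P(genus R) ≈ 0.2158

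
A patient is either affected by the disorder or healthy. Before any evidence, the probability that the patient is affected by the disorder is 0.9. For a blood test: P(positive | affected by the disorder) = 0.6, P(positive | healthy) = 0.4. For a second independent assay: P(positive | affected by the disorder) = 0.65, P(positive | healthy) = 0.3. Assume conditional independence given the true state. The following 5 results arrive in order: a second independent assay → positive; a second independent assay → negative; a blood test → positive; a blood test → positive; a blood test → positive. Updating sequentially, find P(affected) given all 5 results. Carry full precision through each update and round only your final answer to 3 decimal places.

0.971

After a second independent assay='positive': P(affected) = 0.65·0.9000 / (0.65·0.9000 + 0.3·0.1000) ≈ 0.9512
After a second independent assay='negative': P(affected) = 0.35·0.9512 / (0.35·0.9512 + 0.7·0.0488) ≈ 0.9070
After a blood test='positive': P(affected) = 0.6·0.9070 / (0.6·0.9070 + 0.4·0.0930) ≈ 0.9360
After a blood test='positive': P(affected) = 0.6·0.9360 / (0.6·0.9360 + 0.4·0.0640) ≈ 0.9564
After a blood test='positive': P(affected) = 0.6·0.9564 / (0.6·0.9564 + 0.4·0.0436) ≈ 0.9705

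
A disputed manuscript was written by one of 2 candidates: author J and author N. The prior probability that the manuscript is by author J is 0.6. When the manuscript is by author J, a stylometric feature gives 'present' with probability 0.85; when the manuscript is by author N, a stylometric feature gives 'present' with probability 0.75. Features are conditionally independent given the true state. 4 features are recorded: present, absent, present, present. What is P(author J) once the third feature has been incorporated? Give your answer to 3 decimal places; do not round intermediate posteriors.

0.536

After 'present': P(author J) = 0.85·0.6000 / (0.85·0.6000 + 0.75·0.4000) ≈ 0.6296
After 'absent': P(author J) = 0.15·0.6296 / (0.15·0.6296 + 0.25·0.3704) ≈ 0.5050
After 'present': P(author J) = 0.85·0.5050 / (0.85·0.5050 + 0.75·0.4950) ≈ 0.5362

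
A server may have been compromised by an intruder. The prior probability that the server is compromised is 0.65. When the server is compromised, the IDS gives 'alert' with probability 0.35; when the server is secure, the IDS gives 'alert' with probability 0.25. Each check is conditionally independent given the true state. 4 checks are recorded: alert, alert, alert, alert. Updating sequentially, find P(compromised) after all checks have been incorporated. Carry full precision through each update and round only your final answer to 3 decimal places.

After 'alert': P(compromised) = 0.35·0.6500 / (0.35·0.6500 + 0.25·0.3500) ≈ 0.7222
After 'alert': P(compromised) = 0.35·0.7222 / (0.35·0.7222 + 0.25·0.2778) ≈ 0.7845
After 'alert': P(compromised) = 0.35·0.7845 / (0.35·0.7845 + 0.25·0.2155) ≈ 0.8360
After 'alert': P(compromised) = 0.35·0.8360 / (0.35·0.8360 + 0.25·0.1640) ≈ 0.8771

0.877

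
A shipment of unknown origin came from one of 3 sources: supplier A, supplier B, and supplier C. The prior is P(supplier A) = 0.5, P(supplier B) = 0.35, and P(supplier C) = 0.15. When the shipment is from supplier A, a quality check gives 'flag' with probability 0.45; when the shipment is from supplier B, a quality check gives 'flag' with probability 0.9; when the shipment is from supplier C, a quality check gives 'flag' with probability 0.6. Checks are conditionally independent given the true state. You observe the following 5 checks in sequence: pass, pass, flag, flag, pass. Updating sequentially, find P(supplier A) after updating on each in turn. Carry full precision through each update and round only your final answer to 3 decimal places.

0.818

After 'pass': normaliser = 0.55·0.5000 + 0.1·0.3500 + 0.4·0.1500; P(supplier A) ≈ 0.7432, P(supplier B) ≈ 0.0946, P(supplier C) ≈ 0.1622
After 'pass': normaliser = 0.55·0.7432 + 0.1·0.0946 + 0.4·0.1622; P(supplier A) ≈ 0.8462, P(supplier B) ≈ 0.0196, P(supplier C) ≈ 0.1343
After 'flag': normaliser = 0.45·0.8462 + 0.9·0.0196 + 0.6·0.1343; P(supplier A) ≈ 0.7950, P(supplier B) ≈ 0.0368, P(supplier C) ≈ 0.1682
After 'flag': normaliser = 0.45·0.7950 + 0.9·0.0368 + 0.6·0.1682; P(supplier A) ≈ 0.7275, P(supplier B) ≈ 0.0673, P(supplier C) ≈ 0.2052
After 'pass': normaliser = 0.55·0.7275 + 0.1·0.0673 + 0.4·0.2052; P(supplier A) ≈ 0.8183, P(supplier B) ≈ 0.0138, P(supplier C) ≈ 0.1679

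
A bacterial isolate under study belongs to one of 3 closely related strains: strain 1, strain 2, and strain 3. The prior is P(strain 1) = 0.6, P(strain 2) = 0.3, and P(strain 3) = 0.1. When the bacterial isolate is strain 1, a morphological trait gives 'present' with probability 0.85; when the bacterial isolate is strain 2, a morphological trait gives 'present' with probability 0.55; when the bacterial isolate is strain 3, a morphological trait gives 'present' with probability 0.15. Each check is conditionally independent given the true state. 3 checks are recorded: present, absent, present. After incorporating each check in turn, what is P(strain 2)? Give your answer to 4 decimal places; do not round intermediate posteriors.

0.3789

After 'present': normaliser = 0.85·0.6000 + 0.55·0.3000 + 0.15·0.1000; P(strain 1) ≈ 0.7391, P(strain 2) ≈ 0.2391, P(strain 3) ≈ 0.0217
After 'absent': normaliser = 0.15·0.7391 + 0.45·0.2391 + 0.85·0.0217; P(strain 1) ≈ 0.4679, P(strain 2) ≈ 0.4541, P(strain 3) ≈ 0.0780
After 'present': normaliser = 0.85·0.4679 + 0.55·0.4541 + 0.15·0.0780; P(strain 1) ≈ 0.6033, P(strain 2) ≈ 0.3789, P(strain 3) ≈ 0.0177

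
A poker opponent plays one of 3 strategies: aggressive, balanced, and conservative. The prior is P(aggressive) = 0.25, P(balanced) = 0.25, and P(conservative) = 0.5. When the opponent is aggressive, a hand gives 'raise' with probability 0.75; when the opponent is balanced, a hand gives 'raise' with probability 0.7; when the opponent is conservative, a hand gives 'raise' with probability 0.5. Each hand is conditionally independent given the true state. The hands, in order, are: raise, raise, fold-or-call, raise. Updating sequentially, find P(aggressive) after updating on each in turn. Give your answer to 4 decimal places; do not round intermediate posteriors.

After 'raise': normaliser = 0.75·0.2500 + 0.7·0.2500 + 0.5·0.5000; P(aggressive) ≈ 0.3061, P(balanced) ≈ 0.2857, P(conservative) ≈ 0.4082
After 'raise': normaliser = 0.75·0.3061 + 0.7·0.2857 + 0.5·0.4082; P(aggressive) ≈ 0.3623, P(balanced) ≈ 0.3156, P(conservative) ≈ 0.3221
After 'fold-or-call': normaliser = 0.25·0.3623 + 0.3·0.3156 + 0.5·0.3221; P(aggressive) ≈ 0.2616, P(balanced) ≈ 0.2734, P(conservative) ≈ 0.4650
After 'raise': normaliser = 0.75·0.2616 + 0.7·0.2734 + 0.5·0.4650; P(aggressive) ≈ 0.3164, P(balanced) ≈ 0.3087, P(conservative) ≈ 0.3750

0.3164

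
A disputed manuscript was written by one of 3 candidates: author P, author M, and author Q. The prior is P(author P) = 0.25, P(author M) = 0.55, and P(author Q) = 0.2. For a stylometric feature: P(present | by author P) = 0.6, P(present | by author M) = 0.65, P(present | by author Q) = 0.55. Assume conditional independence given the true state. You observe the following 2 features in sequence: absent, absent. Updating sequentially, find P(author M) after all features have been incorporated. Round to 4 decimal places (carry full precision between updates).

After 'absent': normaliser = 0.4·0.2500 + 0.35·0.5500 + 0.45·0.2000; P(author P) ≈ 0.2614, P(author M) ≈ 0.5033, P(author Q) ≈ 0.2353
After 'absent': normaliser = 0.4·0.2614 + 0.35·0.5033 + 0.45·0.2353; P(author P) ≈ 0.2705, P(author M) ≈ 0.4556, P(author Q) ≈ 0.2739

0.4556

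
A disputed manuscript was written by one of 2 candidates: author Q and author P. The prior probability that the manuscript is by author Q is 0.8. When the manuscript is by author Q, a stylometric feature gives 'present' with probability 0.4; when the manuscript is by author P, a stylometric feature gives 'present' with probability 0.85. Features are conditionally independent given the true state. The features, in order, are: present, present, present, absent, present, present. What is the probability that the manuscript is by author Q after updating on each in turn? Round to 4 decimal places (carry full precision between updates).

Each posterior becomes the prior for the next update.
After 'present': P(author Q) = 0.4·0.8000 / (0.4·0.8000 + 0.85·0.2000) ≈ 0.6531
After 'present': P(author Q) = 0.4·0.6531 / (0.4·0.6531 + 0.85·0.3469) ≈ 0.4697
After 'present': P(author Q) = 0.4·0.4697 / (0.4·0.4697 + 0.85·0.5303) ≈ 0.2942
After 'absent': P(author Q) = 0.6·0.2942 / (0.6·0.2942 + 0.15·0.7058) ≈ 0.6251
After 'present': P(author Q) = 0.4·0.6251 / (0.4·0.6251 + 0.85·0.3749) ≈ 0.4397
After 'present': P(author Q) = 0.4·0.4397 / (0.4·0.4397 + 0.85·0.5603) ≈ 0.2697

0.2697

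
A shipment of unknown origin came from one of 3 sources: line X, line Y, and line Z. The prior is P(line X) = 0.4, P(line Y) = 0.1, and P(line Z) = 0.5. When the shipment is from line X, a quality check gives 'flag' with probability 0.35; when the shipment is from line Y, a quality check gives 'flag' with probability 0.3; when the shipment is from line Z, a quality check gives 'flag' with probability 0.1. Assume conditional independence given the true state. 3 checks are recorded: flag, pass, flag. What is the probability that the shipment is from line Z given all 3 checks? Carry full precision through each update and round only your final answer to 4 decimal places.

0.1055

Each posterior becomes the prior for the next update.
After 'flag': normaliser = 0.35·0.4000 + 0.3·0.1000 + 0.1·0.5000; P(line X) ≈ 0.6364, P(line Y) ≈ 0.1364, P(line Z) ≈ 0.2273
After 'pass': normaliser = 0.65·0.6364 + 0.7·0.1364 + 0.9·0.2273; P(line X) ≈ 0.5796, P(line Y) ≈ 0.1338, P(line Z) ≈ 0.2866
After 'flag': normaliser = 0.35·0.5796 + 0.3·0.1338 + 0.1·0.2866; P(line X) ≈ 0.7468, P(line Y) ≈ 0.1477, P(line Z) ≈ 0.1055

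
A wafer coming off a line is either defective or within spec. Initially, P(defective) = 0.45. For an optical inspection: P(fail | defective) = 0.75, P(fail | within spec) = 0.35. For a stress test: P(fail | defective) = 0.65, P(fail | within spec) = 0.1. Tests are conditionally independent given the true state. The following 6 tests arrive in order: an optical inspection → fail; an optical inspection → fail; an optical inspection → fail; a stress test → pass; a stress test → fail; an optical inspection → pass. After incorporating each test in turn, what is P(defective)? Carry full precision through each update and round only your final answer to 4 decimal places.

0.8867

Apply Bayes' rule sequentially, carrying P(defective) forward.
After an optical inspection='fail': P(defective) = 0.75·0.4500 / (0.75·0.4500 + 0.35·0.5500) ≈ 0.6368
After an optical inspection='fail': P(defective) = 0.75·0.6368 / (0.75·0.6368 + 0.35·0.3632) ≈ 0.7898
After an optical inspection='fail': P(defective) = 0.75·0.7898 / (0.75·0.7898 + 0.35·0.2102) ≈ 0.8895
After a stress test='pass': P(defective) = 0.35·0.8895 / (0.35·0.8895 + 0.9·0.1105) ≈ 0.7579
After a stress test='fail': P(defective) = 0.65·0.7579 / (0.65·0.7579 + 0.1·0.2421) ≈ 0.9532
After an optical inspection='pass': P(defective) = 0.25·0.9532 / (0.25·0.9532 + 0.65·0.0468) ≈ 0.8867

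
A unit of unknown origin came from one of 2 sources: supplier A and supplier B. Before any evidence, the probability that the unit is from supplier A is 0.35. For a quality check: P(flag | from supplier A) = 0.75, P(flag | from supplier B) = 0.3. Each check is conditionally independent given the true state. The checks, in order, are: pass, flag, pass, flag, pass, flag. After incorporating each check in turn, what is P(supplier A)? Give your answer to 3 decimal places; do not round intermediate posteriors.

0.277

Each posterior becomes the prior for the next update.
After 'pass': P(supplier A) = 0.25·0.3500 / (0.25·0.3500 + 0.7·0.6500) ≈ 0.1613
After 'flag': P(supplier A) = 0.75·0.1613 / (0.75·0.1613 + 0.3·0.8387) ≈ 0.3247
After 'pass': P(supplier A) = 0.25·0.3247 / (0.25·0.3247 + 0.7·0.6753) ≈ 0.1465
After 'flag': P(supplier A) = 0.75·0.1465 / (0.75·0.1465 + 0.3·0.8535) ≈ 0.3003
After 'pass': P(supplier A) = 0.25·0.3003 / (0.25·0.3003 + 0.7·0.6997) ≈ 0.1329
After 'flag': P(supplier A) = 0.75·0.1329 / (0.75·0.1329 + 0.3·0.8671) ≈ 0.2771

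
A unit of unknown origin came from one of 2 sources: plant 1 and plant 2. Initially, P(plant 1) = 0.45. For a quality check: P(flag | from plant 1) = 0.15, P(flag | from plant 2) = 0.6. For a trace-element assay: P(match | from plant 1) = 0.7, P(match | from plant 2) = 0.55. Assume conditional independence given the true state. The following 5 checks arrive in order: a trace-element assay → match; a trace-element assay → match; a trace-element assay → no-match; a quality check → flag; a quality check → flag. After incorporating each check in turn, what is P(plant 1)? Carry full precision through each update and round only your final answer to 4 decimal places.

Apply Bayes' rule sequentially, carrying P(plant 1) forward.
After a trace-element assay='match': P(plant 1) = 0.7·0.4500 / (0.7·0.4500 + 0.55·0.5500) ≈ 0.5101
After a trace-element assay='match': P(plant 1) = 0.7·0.5101 / (0.7·0.5101 + 0.55·0.4899) ≈ 0.5700
After a trace-element assay='no-match': P(plant 1) = 0.3·0.5700 / (0.3·0.5700 + 0.45·0.4300) ≈ 0.4691
After a quality check='flag': P(plant 1) = 0.15·0.4691 / (0.15·0.4691 + 0.6·0.5309) ≈ 0.1809
After a quality check='flag': P(plant 1) = 0.15·0.1809 / (0.15·0.1809 + 0.6·0.8191) ≈ 0.0523

0.0523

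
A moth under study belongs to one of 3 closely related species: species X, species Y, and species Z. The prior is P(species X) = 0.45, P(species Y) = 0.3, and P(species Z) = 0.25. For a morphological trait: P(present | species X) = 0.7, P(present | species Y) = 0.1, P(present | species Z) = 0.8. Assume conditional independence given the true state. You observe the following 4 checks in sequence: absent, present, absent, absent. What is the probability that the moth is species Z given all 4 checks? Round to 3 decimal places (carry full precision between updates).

0.050

After 'absent': normaliser = 0.3·0.4500 + 0.9·0.3000 + 0.2·0.2500; P(species X) ≈ 0.2967, P(species Y) ≈ 0.5934, P(species Z) ≈ 0.1099
After 'present': normaliser = 0.7·0.2967 + 0.1·0.5934 + 0.8·0.1099; P(species X) ≈ 0.5851, P(species Y) ≈ 0.1672, P(species Z) ≈ 0.2477
After 'absent': normaliser = 0.3·0.5851 + 0.9·0.1672 + 0.2·0.2477; P(species X) ≈ 0.4674, P(species Y) ≈ 0.4007, P(species Z) ≈ 0.1319
After 'absent': normaliser = 0.3·0.4674 + 0.9·0.4007 + 0.2·0.1319; P(species X) ≈ 0.2660, P(species Y) ≈ 0.6840, P(species Z) ≈ 0.0500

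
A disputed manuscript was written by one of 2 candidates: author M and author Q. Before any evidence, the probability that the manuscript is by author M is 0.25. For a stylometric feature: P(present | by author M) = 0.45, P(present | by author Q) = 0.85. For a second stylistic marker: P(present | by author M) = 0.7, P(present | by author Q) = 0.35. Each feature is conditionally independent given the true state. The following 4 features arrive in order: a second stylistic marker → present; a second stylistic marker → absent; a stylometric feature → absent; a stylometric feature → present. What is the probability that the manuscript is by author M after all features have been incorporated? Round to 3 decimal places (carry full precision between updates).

After a second stylistic marker='present': P(author M) = 0.7·0.2500 / (0.7·0.2500 + 0.35·0.7500) ≈ 0.4000
After a second stylistic marker='absent': P(author M) = 0.3·0.4000 / (0.3·0.4000 + 0.65·0.6000) ≈ 0.2353
After a stylometric feature='absent': P(author M) = 0.55·0.2353 / (0.55·0.2353 + 0.15·0.7647) ≈ 0.5301
After a stylometric feature='present': P(author M) = 0.45·0.5301 / (0.45·0.5301 + 0.85·0.4699) ≈ 0.3739

0.374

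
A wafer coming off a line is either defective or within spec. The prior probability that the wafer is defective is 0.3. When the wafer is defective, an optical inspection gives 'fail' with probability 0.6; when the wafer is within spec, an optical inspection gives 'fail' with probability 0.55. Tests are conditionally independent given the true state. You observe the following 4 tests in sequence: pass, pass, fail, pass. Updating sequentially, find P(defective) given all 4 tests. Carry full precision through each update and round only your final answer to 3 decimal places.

0.247

After 'pass': P(defective) = 0.4·0.3000 / (0.4·0.3000 + 0.45·0.7000) ≈ 0.2759
After 'pass': P(defective) = 0.4·0.2759 / (0.4·0.2759 + 0.45·0.7241) ≈ 0.2530
After 'fail': P(defective) = 0.6·0.2530 / (0.6·0.2530 + 0.55·0.7470) ≈ 0.2698
After 'pass': P(defective) = 0.4·0.2698 / (0.4·0.2698 + 0.45·0.7302) ≈ 0.2472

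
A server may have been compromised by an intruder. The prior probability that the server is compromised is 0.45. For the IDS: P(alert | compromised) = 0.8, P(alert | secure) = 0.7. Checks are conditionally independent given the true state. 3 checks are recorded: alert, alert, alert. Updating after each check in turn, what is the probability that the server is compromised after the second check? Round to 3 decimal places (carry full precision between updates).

After 'alert': P(compromised) = 0.8·0.4500 / (0.8·0.4500 + 0.7·0.5500) ≈ 0.4832
After 'alert': P(compromised) = 0.8·0.4832 / (0.8·0.4832 + 0.7·0.5168) ≈ 0.5166

0.517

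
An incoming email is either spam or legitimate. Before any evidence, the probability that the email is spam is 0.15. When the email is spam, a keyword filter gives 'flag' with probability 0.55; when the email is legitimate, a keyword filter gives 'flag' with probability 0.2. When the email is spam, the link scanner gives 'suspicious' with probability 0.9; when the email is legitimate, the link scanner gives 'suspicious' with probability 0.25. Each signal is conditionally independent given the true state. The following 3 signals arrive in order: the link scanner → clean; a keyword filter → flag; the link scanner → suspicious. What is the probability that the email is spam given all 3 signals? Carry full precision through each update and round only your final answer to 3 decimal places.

0.189

After the link scanner='clean': P(spam) = 0.1·0.1500 / (0.1·0.1500 + 0.75·0.8500) ≈ 0.0230
After a keyword filter='flag': P(spam) = 0.55·0.0230 / (0.55·0.0230 + 0.2·0.9770) ≈ 0.0608
After the link scanner='suspicious': P(spam) = 0.9·0.0608 / (0.9·0.0608 + 0.25·0.9392) ≈ 0.1889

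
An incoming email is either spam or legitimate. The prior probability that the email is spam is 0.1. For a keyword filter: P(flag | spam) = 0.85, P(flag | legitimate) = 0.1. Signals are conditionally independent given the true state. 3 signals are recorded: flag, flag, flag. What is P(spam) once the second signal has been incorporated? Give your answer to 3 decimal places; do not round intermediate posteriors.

Apply Bayes' rule sequentially, carrying P(spam) forward.
After 'flag': P(spam) = 0.85·0.1000 / (0.85·0.1000 + 0.1·0.9000) ≈ 0.4857
After 'flag': P(spam) = 0.85·0.4857 / (0.85·0.4857 + 0.1·0.5143) ≈ 0.8892

0.889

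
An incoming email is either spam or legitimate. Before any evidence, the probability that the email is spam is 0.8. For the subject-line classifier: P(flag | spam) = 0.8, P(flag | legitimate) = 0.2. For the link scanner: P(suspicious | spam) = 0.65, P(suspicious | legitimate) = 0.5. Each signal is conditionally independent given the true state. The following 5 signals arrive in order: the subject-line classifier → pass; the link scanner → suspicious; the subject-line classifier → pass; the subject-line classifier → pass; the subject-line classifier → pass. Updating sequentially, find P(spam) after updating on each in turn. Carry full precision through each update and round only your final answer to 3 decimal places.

Each posterior becomes the prior for the next update.
After the subject-line classifier='pass': P(spam) = 0.2·0.8000 / (0.2·0.8000 + 0.8·0.2000) ≈ 0.5000
After the link scanner='suspicious': P(spam) = 0.65·0.5000 / (0.65·0.5000 + 0.5·0.5000) ≈ 0.5652
After the subject-line classifier='pass': P(spam) = 0.2·0.5652 / (0.2·0.5652 + 0.8·0.4348) ≈ 0.2453
After the subject-line classifier='pass': P(spam) = 0.2·0.2453 / (0.2·0.2453 + 0.8·0.7547) ≈ 0.0751
After the subject-line classifier='pass': P(spam) = 0.2·0.0751 / (0.2·0.0751 + 0.8·0.9249) ≈ 0.0199

0.020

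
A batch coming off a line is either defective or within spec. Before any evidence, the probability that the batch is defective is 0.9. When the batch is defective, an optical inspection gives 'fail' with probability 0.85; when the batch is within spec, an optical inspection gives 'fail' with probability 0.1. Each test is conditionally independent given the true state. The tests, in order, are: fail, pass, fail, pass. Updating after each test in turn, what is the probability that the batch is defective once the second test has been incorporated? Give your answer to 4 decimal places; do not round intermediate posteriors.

0.9273

After 'fail': P(defective) = 0.85·0.9000 / (0.85·0.9000 + 0.1·0.1000) ≈ 0.9871
After 'pass': P(defective) = 0.15·0.9871 / (0.15·0.9871 + 0.9·0.0129) ≈ 0.9273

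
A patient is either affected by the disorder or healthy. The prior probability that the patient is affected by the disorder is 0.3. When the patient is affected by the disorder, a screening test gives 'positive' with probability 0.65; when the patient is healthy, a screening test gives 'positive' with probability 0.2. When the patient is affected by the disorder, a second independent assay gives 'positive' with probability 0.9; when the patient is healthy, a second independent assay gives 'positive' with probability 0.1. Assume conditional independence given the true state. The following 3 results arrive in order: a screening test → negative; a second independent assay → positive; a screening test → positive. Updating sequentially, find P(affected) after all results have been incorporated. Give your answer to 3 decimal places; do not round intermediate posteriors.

0.846

After a screening test='negative': P(affected) = 0.35·0.3000 / (0.35·0.3000 + 0.8·0.7000) ≈ 0.1579
After a second independent assay='positive': P(affected) = 0.9·0.1579 / (0.9·0.1579 + 0.1·0.8421) ≈ 0.6279
After a screening test='positive': P(affected) = 0.65·0.6279 / (0.65·0.6279 + 0.2·0.3721) ≈ 0.8458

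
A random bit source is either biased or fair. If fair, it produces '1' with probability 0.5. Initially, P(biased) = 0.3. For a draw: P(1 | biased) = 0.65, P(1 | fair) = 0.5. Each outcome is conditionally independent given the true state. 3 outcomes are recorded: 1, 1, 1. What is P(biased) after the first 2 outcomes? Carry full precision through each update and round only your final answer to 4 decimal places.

After '1': P(biased) = 0.65·0.3000 / (0.65·0.3000 + 0.5·0.7000) ≈ 0.3578
After '1': P(biased) = 0.65·0.3578 / (0.65·0.3578 + 0.5·0.6422) ≈ 0.4200

0.4200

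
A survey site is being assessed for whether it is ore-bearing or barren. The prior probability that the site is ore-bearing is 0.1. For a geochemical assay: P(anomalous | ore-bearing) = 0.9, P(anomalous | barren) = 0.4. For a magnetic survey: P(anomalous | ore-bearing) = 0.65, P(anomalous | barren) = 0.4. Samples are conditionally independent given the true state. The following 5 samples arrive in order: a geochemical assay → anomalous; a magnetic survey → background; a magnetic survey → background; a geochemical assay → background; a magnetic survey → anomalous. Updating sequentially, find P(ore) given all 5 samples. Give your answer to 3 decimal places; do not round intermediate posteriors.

After a geochemical assay='anomalous': P(ore) = 0.9·0.1000 / (0.9·0.1000 + 0.4·0.9000) ≈ 0.2000
After a magnetic survey='background': P(ore) = 0.35·0.2000 / (0.35·0.2000 + 0.6·0.8000) ≈ 0.1273
After a magnetic survey='background': P(ore) = 0.35·0.1273 / (0.35·0.1273 + 0.6·0.8727) ≈ 0.0784
After a geochemical assay='background': P(ore) = 0.1·0.0784 / (0.1·0.0784 + 0.6·0.9216) ≈ 0.0140
After a magnetic survey='anomalous': P(ore) = 0.65·0.0140 / (0.65·0.0140 + 0.4·0.9860) ≈ 0.0225

0.023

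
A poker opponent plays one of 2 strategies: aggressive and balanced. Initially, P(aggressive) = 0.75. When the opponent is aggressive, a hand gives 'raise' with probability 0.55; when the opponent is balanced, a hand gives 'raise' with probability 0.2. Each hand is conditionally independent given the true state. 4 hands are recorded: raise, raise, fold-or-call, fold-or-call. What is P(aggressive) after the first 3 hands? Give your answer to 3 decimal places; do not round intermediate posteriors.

After 'raise': P(aggressive) = 0.55·0.7500 / (0.55·0.7500 + 0.2·0.2500) ≈ 0.8919
After 'raise': P(aggressive) = 0.55·0.8919 / (0.55·0.8919 + 0.2·0.1081) ≈ 0.9578
After 'fold-or-call': P(aggressive) = 0.45·0.9578 / (0.45·0.9578 + 0.8·0.0422) ≈ 0.9273

0.927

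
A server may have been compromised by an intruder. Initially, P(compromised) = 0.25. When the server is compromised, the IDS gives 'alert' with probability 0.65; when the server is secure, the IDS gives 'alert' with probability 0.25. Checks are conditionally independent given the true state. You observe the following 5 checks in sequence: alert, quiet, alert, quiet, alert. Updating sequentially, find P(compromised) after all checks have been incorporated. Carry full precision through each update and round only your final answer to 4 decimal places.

After 'alert': P(compromised) = 0.65·0.2500 / (0.65·0.2500 + 0.25·0.7500) ≈ 0.4643
After 'quiet': P(compromised) = 0.35·0.4643 / (0.35·0.4643 + 0.75·0.5357) ≈ 0.2880
After 'alert': P(compromised) = 0.65·0.2880 / (0.65·0.2880 + 0.25·0.7120) ≈ 0.5126
After 'quiet': P(compromised) = 0.35·0.5126 / (0.35·0.5126 + 0.75·0.4874) ≈ 0.3292
After 'alert': P(compromised) = 0.65·0.3292 / (0.65·0.3292 + 0.25·0.6708) ≈ 0.5606

0.5606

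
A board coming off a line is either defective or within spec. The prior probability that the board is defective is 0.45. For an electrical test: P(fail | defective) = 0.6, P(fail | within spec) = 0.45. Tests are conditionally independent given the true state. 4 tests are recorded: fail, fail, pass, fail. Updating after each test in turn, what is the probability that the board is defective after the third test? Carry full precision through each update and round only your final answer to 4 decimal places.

After 'fail': P(defective) = 0.6·0.4500 / (0.6·0.4500 + 0.45·0.5500) ≈ 0.5217
After 'fail': P(defective) = 0.6·0.5217 / (0.6·0.5217 + 0.45·0.4783) ≈ 0.5926
After 'pass': P(defective) = 0.4·0.5926 / (0.4·0.5926 + 0.55·0.4074) ≈ 0.5141

0.5141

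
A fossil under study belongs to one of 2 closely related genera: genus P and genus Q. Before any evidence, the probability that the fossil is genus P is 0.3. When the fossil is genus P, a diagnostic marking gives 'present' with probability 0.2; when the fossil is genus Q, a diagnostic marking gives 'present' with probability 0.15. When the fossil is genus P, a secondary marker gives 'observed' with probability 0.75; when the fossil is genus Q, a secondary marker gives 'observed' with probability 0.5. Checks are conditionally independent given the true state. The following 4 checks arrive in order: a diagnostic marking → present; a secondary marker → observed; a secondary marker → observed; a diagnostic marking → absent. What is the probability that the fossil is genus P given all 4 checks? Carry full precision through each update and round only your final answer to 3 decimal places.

0.548

Apply Bayes' rule sequentially, carrying P(genus P) forward.
After a diagnostic marking='present': P(genus P) = 0.2·0.3000 / (0.2·0.3000 + 0.15·0.7000) ≈ 0.3636
After a secondary marker='observed': P(genus P) = 0.75·0.3636 / (0.75·0.3636 + 0.5·0.6364) ≈ 0.4615
After a secondary marker='observed': P(genus P) = 0.75·0.4615 / (0.75·0.4615 + 0.5·0.5385) ≈ 0.5625
After a diagnostic marking='absent': P(genus P) = 0.8·0.5625 / (0.8·0.5625 + 0.85·0.4375) ≈ 0.5475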